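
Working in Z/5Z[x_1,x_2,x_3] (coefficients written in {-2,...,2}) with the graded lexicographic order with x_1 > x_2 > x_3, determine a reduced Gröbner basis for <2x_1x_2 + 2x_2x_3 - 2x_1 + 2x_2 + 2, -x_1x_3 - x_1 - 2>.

f_1 = 2x_1x_2 + 2x_2x_3 - 2x_1 + 2x_2 + 2, LT = x_1x_2.
f_2 = -x_1x_3 - x_1 - 2, LT = x_1x_3.

S(f_1,f_2): lcm = x_1x_2x_3. S = x_2x_3^2 - x_1x_2 - x_1x_3 + x_2x_3 - 2x_2 + x_3.
  reduce S modulo (f_1, f_2):
  remainder x_2x_3^2 + 2x_2x_3 - x_2 + x_3 - 2 ≠ 0; add g_3 = x_2x_3^2 + 2x_2x_3 - x_2 + x_3 - 2 to the basis.

The other S-polynomials (S(f_1,g_3), S(f_2,g_3)) all reduce to 0 modulo the current basis, so we have a Gröbner basis.

G = {x_2x_3^2 + 2x_2x_3 - x_2 + x_3 - 2, x_1x_2 + x_2x_3 - x_1 + x_2 + 1, x_1x_3 + x_1 + 2}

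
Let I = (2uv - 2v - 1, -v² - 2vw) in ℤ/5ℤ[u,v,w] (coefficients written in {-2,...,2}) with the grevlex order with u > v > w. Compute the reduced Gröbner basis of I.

G = {uw - w - 1, v + 2w}

f_1 = 2uv - 2v - 1, LT = uv.
f_2 = -v² - 2vw, LT = v².

S(f_1,f_2): lcm = uv². S = -2uvw - v² + 2v.
  reduce S modulo (f_1, f_2):
  remainder 2v - w ≠ 0; add g_3 = 2v - w to the basis.

S(f_1,g_3): lcm = uv. S = -2uw - v + 2.
  reduce S modulo (f_1, f_2, g_3):
  remainder -2uw + 2w + 2 ≠ 0; add g_4 = -2uw + 2w + 2 to the basis.

The other S-polynomials (S(f_2,g_3), S(f_1,g_4), S(f_2,g_4), S(g_3,g_4)) all reduce to 0 modulo the current basis, so we have a Gröbner basis.
Inter-reduce: drop elements whose leading term is divisible by another's, tail-reduce, and make monic.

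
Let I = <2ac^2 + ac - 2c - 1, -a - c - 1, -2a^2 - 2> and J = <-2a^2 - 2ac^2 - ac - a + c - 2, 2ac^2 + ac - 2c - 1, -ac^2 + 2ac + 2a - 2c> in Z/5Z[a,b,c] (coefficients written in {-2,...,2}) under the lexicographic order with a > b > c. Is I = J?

For a fixed monomial order, each ideal has a unique reduced Gröbner basis; comparing bases decides equality.
Buchberger on the first generating set:
f_1 = 2ac^2 + ac - 2c - 1, LT = ac^2.
f_2 = -a - c - 1, LT = a.
f_3 = -2a^2 - 2, LT = a^2.

S(f_1,f_2): lcm = ac^2. S = -2ac - c^3 - c^2 - c + 2.
  leading term ac: subtract (2c)·f_2 from -2ac - c^3 - c^2 - c + 2 → -c^3 + c^2 + c + 2
  leading term c^3: no divisor's leading term divides it; move -c^3 to the remainder.
  leading term c^2: no divisor's leading term divides it; move c^2 to the remainder.
  leading term c: no divisor's leading term divides it; move c to the remainder.
  leading term 1: no divisor's leading term divides it; move 2 to the remainder.
  remainder -c^3 + c^2 + c + 2 ≠ 0; add g_4 = -c^3 + c^2 + c + 2 to the basis.

S(f_1,f_3): lcm = a^2c^2. S = -2a^2c - ac + 2a - c^2.
  leading term a^2c: subtract (2ac)·f_2 from -2a^2c - ac + 2a - c^2 → 2ac^2 + ac + 2a - c^2
  leading term ac^2: subtract (1)·f_1 from 2ac^2 + ac + 2a - c^2 → 2a - c^2 + 2c + 1
  leading term a: subtract (-2)·f_2 from 2a - c^2 + 2c + 1 → -c^2 - 1
  leading term c^2: no divisor's leading term divides it; move -c^2 to the remainder.
  leading term 1: no divisor's leading term divides it; move -1 to the remainder.
  remainder -c^2 - 1 ≠ 0; add g_5 = -c^2 - 1 to the basis.

S(f_2,f_3): lcm = a^2. S = ac + a - 1.
  leading term ac: subtract (-c)·f_2 from ac + a - 1 → a - c^2 - c - 1
  leading term a: subtract (-1)·f_2 from a - c^2 - c - 1 → -c^2 - 2c - 2
  leading term c^2: subtract (1)·g_5 from -c^2 - 2c - 2 → -2c - 1
  leading term c: no divisor's leading term divides it; move -2c to the remainder.
  leading term 1: no divisor's leading term divides it; move -1 to the remainder.
  remainder -2c - 1 ≠ 0; add g_6 = -2c - 1 to the basis.

The other S-polynomials (S(f_1,g_4), S(f_2,g_4), S(f_3,g_4), S(f_1,g_5), S(f_2,g_5), S(f_3,g_5), S(g_4,g_5), S(f_1,g_6), S(f_2,g_6), S(f_3,g_6), S(g_4,g_6), S(g_5,g_6)) all reduce to 0 modulo the current basis, so we have a Gröbner basis.
Inter-reduce: drop elements whose leading term is divisible by another's, tail-reduce, and make monic.
Reduced Gröbner basis: {a - 2, c - 2}.

Buchberger on the second generating set:
h_1 = -2a^2 - 2ac^2 - ac - a + c - 2, LT = a^2.
h_2 = 2ac^2 + ac - 2c - 1, LT = ac^2.
h_3 = -ac^2 + 2ac + 2a - 2c, LT = ac^2.

S(h_1,h_2): lcm = a^2c^2. S = 2a^2c + ac^4 - 2ac^3 - 2ac^2 + ac - 2a + 2c^3 + c^2.
  leading term a^2c: subtract (-c)·h_1 from 2a^2c + ac^4 - 2ac^3 - 2ac^2 + ac - 2a + 2c^3 + c^2 → ac^4 + ac^3 + 2ac^2 - 2a + 2c^3 + 2c^2 - 2c
  leading term ac^4: subtract (-2c^2)·h_2 from ac^4 + ac^3 + 2ac^2 - 2a + 2c^3 + 2c^2 - 2c → -2ac^3 + 2ac^2 - 2a - 2c^3 - 2c
  leading term ac^3: subtract (-c)·h_2 from -2ac^3 + 2ac^2 - 2a - 2c^3 - 2c → -2ac^2 - 2a - 2c^3 - 2c^2 + 2c
  leading term ac^2: subtract (-1)·h_2 from -2ac^2 - 2a - 2c^3 - 2c^2 + 2c → ac - 2a - 2c^3 - 2c^2 - 1
  leading term ac: no divisor's leading term divides it; move ac to the remainder.
  leading term a: no divisor's leading term divides it; move -2a to the remainder.
  leading term c^3: no divisor's leading term divides it; move -2c^3 to the remainder.
  leading term c^2: no divisor's leading term divides it; move -2c^2 to the remainder.
  leading term 1: no divisor's leading term divides it; move -1 to the remainder.
  remainder ac - 2a - 2c^3 - 2c^2 - 1 ≠ 0; add k_4 = ac - 2a - 2c^3 - 2c^2 - 1 to the basis.

S(h_1,h_3): lcm = a^2c^2. S = 2a^2c + 2a^2 + ac^4 - 2ac^3 - 2ac^2 - 2ac + 2c^3 + c^2.
  leading term a^2c: subtract (-c)·h_1 from 2a^2c + 2a^2 + ac^4 - 2ac^3 - 2ac^2 - 2ac + 2c^3 + c^2 → 2a^2 + ac^4 + ac^3 + 2ac^2 + 2ac + 2c^3 + 2c^2 - 2c
  leading term a^2: subtract (-1)·h_1 from 2a^2 + ac^4 + ac^3 + 2ac^2 + 2ac + 2c^3 + 2c^2 - 2c → ac^4 + ac^3 + ac - a + 2c^3 + 2c^2 - c - 2
  leading term ac^4: subtract (-2c^2)·h_2 from ac^4 + ac^3 + ac - a + 2c^3 + 2c^2 - c - 2 → -2ac^3 + ac - a - 2c^3 - c - 2
  leading term ac^3: subtract (-c)·h_2 from -2ac^3 + ac - a - 2c^3 - c - 2 → ac^2 + ac - a - 2c^3 - 2c^2 - 2c - 2
  leading term ac^2: subtract (-2)·h_2 from ac^2 + ac - a - 2c^3 - 2c^2 - 2c - 2 → -2ac - a - 2c^3 - 2c^2 - c + 1
  leading term ac: subtract (-2)·k_4 from -2ac - a - 2c^3 - 2c^2 - c + 1 → -c^3 - c^2 - c - 1
  leading term c^3: no divisor's leading term divides it; move -c^3 to the remainder.
  leading term c^2: no divisor's leading term divides it; move -c^2 to the remainder.
  leading term c: no divisor's leading term divides it; move -c to the remainder.
  leading term 1: no divisor's leading term divides it; move -1 to the remainder.
  remainder -c^3 - c^2 - c - 1 ≠ 0; add k_5 = -c^3 - c^2 - c - 1 to the basis.

S(h_2,h_3): lcm = ac^2. S = 2a + 2c + 2.
  leading term a: no divisor's leading term divides it; move 2a to the remainder.
  leading term c: no divisor's leading term divides it; move 2c to the remainder.
  leading term 1: no divisor's leading term divides it; move 2 to the remainder.
  remainder 2a + 2c + 2 ≠ 0; add k_6 = 2a + 2c + 2 to the basis.

S(h_2,k_4): lcm = ac^2. S = 2c^4 + 2c^3 + 2.
  leading term c^4: subtract (-2c)·k_5 from 2c^4 + 2c^3 + 2 → -2c^2 - 2c + 2
  leading term c^2: no divisor's leading term divides it; move -2c^2 to the remainder.
  leading term c: no divisor's leading term divides it; move -2c to the remainder.
  leading term 1: no divisor's leading term divides it; move 2 to the remainder.
  remainder -2c^2 - 2c + 2 ≠ 0; add k_7 = -2c^2 - 2c + 2 to the basis.

S(h_2,k_5): lcm = ac^3. S = 2ac^2 - ac - a - c^2 + 2c.
  leading term ac^2: subtract (1)·h_2 from 2ac^2 - ac - a - c^2 + 2c → -2ac - a - c^2 - c + 1
  leading term ac: subtract (-2)·k_4 from -2ac - a - c^2 - c + 1 → c^3 - c - 1
  leading term c^3: subtract (-1)·k_5 from c^3 - c - 1 → -c^2 - 2c - 2
  leading term c^2: subtract (-2)·k_7 from -c^2 - 2c - 2 → -c + 2
  leading term c: no divisor's leading term divides it; move -c to the remainder.
  leading term 1: no divisor's leading term divides it; move 2 to the remainder.
  remainder -c + 2 ≠ 0; add k_8 = -c + 2 to the basis.

The other S-polynomials (S(h_1,k_4), S(h_3,k_4), S(h_1,k_5), S(h_3,k_5), S(k_4,k_5), S(h_1,k_6), S(h_2,k_6), S(h_3,k_6), S(k_4,k_6), S(k_5,k_6), S(h_1,k_7), S(h_2,k_7), S(h_3,k_7), S(k_4,k_7), S(k_5,k_7), S(k_6,k_7), S(h_1,k_8), S(h_2,k_8), S(h_3,k_8), S(k_4,k_8), S(k_5,k_8), S(k_6,k_8), S(k_7,k_8)) all reduce to 0 modulo the current basis, so we have a Gröbner basis.
Inter-reduce: drop elements whose leading term is divisible by another's, tail-reduce, and make monic.
Reduced Gröbner basis: {a - 2, c - 2}.

Same reduced basis, so the two generating sets span the same ideal.

Yes, the ideals are equal.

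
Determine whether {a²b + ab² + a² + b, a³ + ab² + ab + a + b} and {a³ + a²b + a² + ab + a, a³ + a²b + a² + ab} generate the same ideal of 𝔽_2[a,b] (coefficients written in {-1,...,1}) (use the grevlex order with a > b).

No, the ideals differ.

Equality of ideals is decidable: compute both reduced Gröbner bases (unique for the ordering) and check whether they agree.
Buchberger on the first generating set:
f_1 = a²b + ab² + a² + b, LT = a²b.
f_2 = a³ + ab² + ab + a + b, LT = a³.

S(f_1,f_2): lcm = a³b. S = a²b² + ab³ + a³ + ab² + b².
  reduce S modulo (f_1, f_2):
  remainder ab² + a² + ab + a ≠ 0; add g_3 = ab² + a² + ab + a to the basis.

S(f_1,g_3): lcm = a²b². S = ab³ + a³ + a² + b².
  reduce S modulo (f_1, f_2, g_3):
  remainder a² + ab + b² ≠ 0; add g_4 = a² + ab + b² to the basis.

S(f_2,g_3): lcm = a³b². S = ab⁴ + a⁴ + a³b + ab³ + a³ + ab² + b³.
  reduce S modulo (f_1, f_2, g_3, g_4):
  remainder b³ + ab + b² + b ≠ 0; add g_5 = b³ + ab + b² + b to the basis.

The other S-polynomials (S(f_1,g_4), S(f_2,g_4), S(g_3,g_4), S(f_1,g_5), S(f_2,g_5), S(g_3,g_5), S(g_4,g_5)) all reduce to 0 modulo the current basis, so we have a Gröbner basis.
Inter-reduce: drop elements whose leading term is divisible by another's, tail-reduce, and make monic.
Reduced Gröbner basis: {ab² + b² + a, b³ + ab + b² + b, a² + ab + b²}.

Buchberger on the second generating set:
h_1 = a³ + a²b + a² + ab + a, LT = a³.
h_2 = a³ + a²b + a² + ab, LT = a³.

S(h_1,h_2): lcm = a³. S = a.
  reduce S modulo (h_1, h_2):
  remainder a ≠ 0; add k_3 = a to the basis.

The other S-polynomials (S(h_1,k_3), S(h_2,k_3)) all reduce to 0 modulo the current basis, so we have a Gröbner basis.
Inter-reduce: drop elements whose leading term is divisible by another's, tail-reduce, and make monic.
Reduced Gröbner basis: {a}.

These differ, so the ideals are not equal.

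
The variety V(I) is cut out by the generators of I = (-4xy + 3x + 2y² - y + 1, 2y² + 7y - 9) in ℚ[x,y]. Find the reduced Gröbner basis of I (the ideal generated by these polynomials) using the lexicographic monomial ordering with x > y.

f_1 = -4xy + 3x + 2y² - y + 1, LT = xy.
f_2 = 2y² + 7y - 9, LT = y².

S(f_1,f_2): lcm = xy². S = -17/4xy + 9/2x - ½y³ + ¼y² - ¼y.
  leading term xy: subtract (17/16)·f_1 from -17/4xy + 9/2x - ½y³ + ¼y² - ¼y → 21/16x - ½y³ - 15/8y² + 13/16y - 17/16
  leading term x: no divisor's leading term divides it; move 21/16x to the remainder.
  leading term y³: subtract (-¼y)·f_2 from -½y³ - 15/8y² + 13/16y - 17/16 → -⅛y² - 23/16y - 17/16
  leading term y²: subtract (-1/16)·f_2 from -⅛y² - 23/16y - 17/16 → -y - 13/8
  leading term y: no divisor's leading term divides it; move -y to the remainder.
  leading term 1: no divisor's leading term divides it; move -13/8 to the remainder.
  remainder 21/16x - y - 13/8 ≠ 0; add g_3 = 21/16x - y - 13/8 to the basis.

The other S-polynomials (S(f_1,g_3), S(f_2,g_3)) all reduce to 0 modulo the current basis, so we have a Gröbner basis.
Inter-reduce: drop elements whose leading term is divisible by another's, tail-reduce, and make monic.

G = {x - 16/21y - 26/21, y² + 7/2y - 9/2}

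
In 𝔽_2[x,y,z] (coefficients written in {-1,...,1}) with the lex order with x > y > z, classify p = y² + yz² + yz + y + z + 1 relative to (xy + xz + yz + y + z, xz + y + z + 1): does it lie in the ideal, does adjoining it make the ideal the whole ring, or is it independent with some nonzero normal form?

Adjoining y² + yz² + yz + y + z + 1 makes the ideal the whole ring: the system is inconsistent.

First compute the reduced Gröbner basis of I by Buchberger's algorithm.
f_1 = xy + xz + yz + y + z, LT = xy.
f_2 = xz + y + z + 1, LT = xz.

S(f_1,f_2): lcm = xyz. S = xz² + y² + yz² + y + z².
  reduce S modulo (f_1, f_2):
  remainder y² + yz² + yz + y + z ≠ 0; add h_3 = y² + yz² + yz + y + z to the basis.

The other S-polynomials (S(f_1,h_3), S(f_2,h_3)) all reduce to 0 modulo the current basis, so we have a Gröbner basis.
Inter-reduce: drop elements whose leading term is divisible by another's, tail-reduce, and make monic.
Reduced Gröbner basis: {xy + yz + 1, xz + y + z + 1, y² + yz² + yz + y + z}.
Label its elements g_1 = xy + yz + 1, g_2 = xz + y + z + 1, g_3 = y² + yz² + yz + y + z.

Reduce p = y² + yz² + yz + y + z + 1 modulo G:
  leading term y²: subtract (1)·g_3 from y² + yz² + yz + y + z + 1 → 1
  leading term 1: no divisor's leading term divides it; move 1 to the remainder.
  normal form = 1.
The normal form is nonzero, so p ∉ I. Since p minus its normal form lies in I, I + (p) = I + (r) where r = 1; decide whether this ideal is the whole ring.
Here r = 1 is a nonzero constant, hence a unit: 1 ∈ I + (p), the Gröbner basis of I + (p) is {1}, and the enlarged system has no common solution — adjoining p is inconsistent.

The remainder on division by a Gröbner basis is unique — it is the normal form.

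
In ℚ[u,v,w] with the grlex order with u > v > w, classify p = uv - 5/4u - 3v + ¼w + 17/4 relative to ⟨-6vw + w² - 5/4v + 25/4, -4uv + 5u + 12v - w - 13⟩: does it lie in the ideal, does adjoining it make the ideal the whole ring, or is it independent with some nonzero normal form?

Adjoining uv - 5/4u - 3v + ¼w + 17/4 makes the ideal the whole ring: the system is inconsistent.

First compute the reduced Gröbner basis of I by Buchberger's algorithm.
f_1 = -6vw + w² - 5/4v + 25/4, LT = vw.
f_2 = -4uv + 5u + 12v - w - 13, LT = uv.

S(f_1,f_2): lcm = uvw. S = -⅙uw² + 5/24uv + 5/4uw + 3vw - ¼w² - 25/24u - 13/4w.
  leading term uw²: no divisor's leading term divides it; move -⅙uw² to the remainder.
  leading term uv: subtract (-5/96)·f_2 from 5/24uv + 5/4uw + 3vw - ¼w² - 25/24u - 13/4w → 5/4uw + 3vw - ¼w² - 25/32u + ⅝v - 317/96w - 65/96
  leading term uw: no divisor's leading term divides it; move 5/4uw to the remainder.
  leading term vw: subtract (-½)·f_1 from 3vw - ¼w² - 25/32u + ⅝v - 317/96w - 65/96 → ¼w² - 25/32u - 317/96w + 235/96
  leading term w²: no divisor's leading term divides it; move ¼w² to the remainder.
  leading term u: no divisor's leading term divides it; move -25/32u to the remainder.
  leading term w: no divisor's leading term divides it; move -317/96w to the remainder.
  leading term 1: no divisor's leading term divides it; move 235/96 to the remainder.
  remainder -⅙uw² + 5/4uw + ¼w² - 25/32u - 317/96w + 235/96 ≠ 0; add h_3 = -⅙uw² + 5/4uw + ¼w² - 25/32u - 317/96w + 235/96 to the basis.

The other S-polynomials (S(f_1,h_3), S(f_2,h_3)) all reduce to 0 modulo the current basis, so we have a Gröbner basis.
Inter-reduce: drop elements whose leading term is divisible by another's, tail-reduce, and make monic.
Reduced Gröbner basis: {uw² - 15/2uw - 3/2w² + 75/16u + 317/16w - 235/16, uv - 5/4u - 3v + ¼w + 13/4, vw - ⅙w² + 5/24v - 25/24}.
Label its elements g_1 = uw² - 15/2uw - 3/2w² + 75/16u + 317/16w - 235/16, g_2 = uv - 5/4u - 3v + ¼w + 13/4, g_3 = vw - ⅙w² + 5/24v - 25/24.

Reduce p = uv - 5/4u - 3v + ¼w + 17/4 modulo G:
  leading term uv: subtract (1)·g_2 from uv - 5/4u - 3v + ¼w + 17/4 → 1
  leading term 1: no divisor's leading term divides it; move 1 to the remainder.
  normal form = 1.
The normal form is nonzero, so p ∉ I. Since p minus its normal form lies in I, I + (p) = I + (r) where r = 1; decide whether this ideal is the whole ring.
Here r = 1 is a nonzero constant, hence a unit: 1 ∈ I + (p), the Gröbner basis of I + (p) is {1}, and the enlarged system has no common solution — adjoining p is inconsistent.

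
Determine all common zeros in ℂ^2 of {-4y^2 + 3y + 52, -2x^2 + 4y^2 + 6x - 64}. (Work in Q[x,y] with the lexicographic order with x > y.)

Compute a lex Gröbner basis by Buchberger's algorithm.
f_1 = -4y^2 + 3y + 52, LT = y^2.
f_2 = -2x^2 + 6x + 4y^2 - 64, LT = x^2.

The S-polynomials (S(f_1,f_2)) all reduce to 0 modulo the current basis, so we have a Gröbner basis.
Inter-reduce: drop elements whose leading term is divisible by another's, tail-reduce, and make monic.
Reduced Gröbner basis: {x^2 - 3x - 3/2y + 6, y^2 - 3/4y - 13}.

A lex Gröbner basis eliminates variables successively. Here y^2 - 3/4y - 13 depends only on y, with roots {-13/4, 4}; lifting each root through the earlier basis elements recovers the full solutions.
  y = -13/4: the earlier basis element becomes x^2 - 3x + 87/8 = 0, giving x = 3/2 - sqrt(138)*I/4, 3/2 + sqrt(138)*I/4 — points (3/2 - sqrt(138)*I/4, -13/4), (3/2 + sqrt(138)*I/4, -13/4).
  y = 4: the earlier basis element becomes x^2 - 3x = 0, giving x = 0, 3 — points (0, 4), (3, 4).

{(3/2 - sqrt(138)*I/4, -13/4), (3/2 + sqrt(138)*I/4, -13/4), (0, 4), (3, 4)}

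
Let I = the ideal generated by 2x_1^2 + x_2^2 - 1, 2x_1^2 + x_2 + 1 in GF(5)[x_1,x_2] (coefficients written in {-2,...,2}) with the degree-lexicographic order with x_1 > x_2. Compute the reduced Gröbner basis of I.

G = {x_1^2 - 2x_2 - 2, x_2^2 - x_2 - 2}

f_1 = 2x_1^2 + x_2^2 - 1, LT = x_1^2.
f_2 = 2x_1^2 + x_2 + 1, LT = x_1^2.

S(f_1,f_2): lcm = x_1^2. S = -2x_2^2 + 2x_2 - 1.
  leading term x_2^2: no divisor's leading term divides it; move -2x_2^2 to the remainder.
  leading term x_2: no divisor's leading term divides it; move 2x_2 to the remainder.
  leading term 1: no divisor's leading term divides it; move -1 to the remainder.
  remainder -2x_2^2 + 2x_2 - 1 ≠ 0; add g_3 = -2x_2^2 + 2x_2 - 1 to the basis.

S(f_1,g_3): leading monomials are coprime, so the S-polynomial reduces to 0 (Buchberger's first criterion).
S(f_2,g_3): leading monomials are coprime, so the S-polynomial reduces to 0 (Buchberger's first criterion).
Every S-polynomial of the final basis reduces to 0, so we have a Gröbner basis.
Inter-reduce: drop elements whose leading term is divisible by another's, tail-reduce, and make monic.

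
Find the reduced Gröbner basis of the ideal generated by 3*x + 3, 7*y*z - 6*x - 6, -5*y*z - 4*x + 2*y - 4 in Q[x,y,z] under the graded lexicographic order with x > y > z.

f_1 = 3*x + 3, LT = x.
f_2 = 7*y*z - 6*x - 6, LT = y*z.
f_3 = -5*y*z - 4*x + 2*y - 4, LT = y*z.

S(f_2,f_3): lcm = y*z. S = -58/35*x + 2/5*y - 58/35.
  reduce S modulo (f_1, f_2, f_3):
  remainder 2/5*y ≠ 0; add g_4 = 2/5*y to the basis.

The other S-polynomials (S(f_1,f_2), S(f_1,f_3), S(f_1,g_4), S(f_2,g_4), S(f_3,g_4)) all reduce to 0 modulo the current basis, so we have a Gröbner basis.
Inter-reduce: drop elements whose leading term is divisible by another's, tail-reduce, and make monic.

G = {x + 1, y}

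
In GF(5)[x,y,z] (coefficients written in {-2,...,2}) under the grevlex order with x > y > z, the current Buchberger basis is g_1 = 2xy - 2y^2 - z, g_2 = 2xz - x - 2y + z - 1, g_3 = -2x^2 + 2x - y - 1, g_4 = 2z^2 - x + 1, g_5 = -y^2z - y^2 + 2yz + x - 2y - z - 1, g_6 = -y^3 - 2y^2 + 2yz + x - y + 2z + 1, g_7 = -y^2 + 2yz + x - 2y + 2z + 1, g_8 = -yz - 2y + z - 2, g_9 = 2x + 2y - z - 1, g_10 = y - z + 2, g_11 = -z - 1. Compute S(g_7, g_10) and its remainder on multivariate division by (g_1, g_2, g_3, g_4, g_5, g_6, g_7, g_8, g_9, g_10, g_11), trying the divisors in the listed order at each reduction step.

lcm(LM(g_7), LM(g_10)) = y^2.
S = (lcm/LT(g_7))·g_7 − (lcm/LT(g_10))·g_10 = -yz - x - 2z - 1.
Reduce S modulo (g_1, g_2, g_3, g_4, g_5, g_6, g_7, g_8, g_9, g_10, g_11) in that order:
  leading term yz: subtract (1)·g_8 from -yz - x - 2z - 1 → -x + 2y + 2z + 1
  leading term x: subtract (2)·g_9 from -x + 2y + 2z + 1 → -2y - z - 2
  leading term y: subtract (-2)·g_10 from -2y - z - 2 → 2z + 2
  leading term z: subtract (-2)·g_11 from 2z + 2 → 0
The remainder is 0, so this S-polynomial contributes no new basis element.

S(g_7, g_10) = -yz - x - 2z - 1; remainder on division = 0.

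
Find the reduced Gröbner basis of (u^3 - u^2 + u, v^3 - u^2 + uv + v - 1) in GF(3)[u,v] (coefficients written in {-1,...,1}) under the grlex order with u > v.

f_1 = u^3 - u^2 + u, LT = u^3.
f_2 = v^3 - u^2 + uv + v - 1, LT = v^3.

The S-polynomials (S(f_1,f_2)) all reduce to 0 modulo the current basis, so we have a Gröbner basis.

G = {u^3 - u^2 + u, v^3 - u^2 + uv + v - 1}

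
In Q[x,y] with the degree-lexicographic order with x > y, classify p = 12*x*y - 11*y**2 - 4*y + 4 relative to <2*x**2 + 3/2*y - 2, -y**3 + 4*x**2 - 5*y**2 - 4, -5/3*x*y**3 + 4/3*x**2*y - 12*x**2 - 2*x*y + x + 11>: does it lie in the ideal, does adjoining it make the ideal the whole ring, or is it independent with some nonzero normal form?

Adjoining 12*x*y - 11*y**2 - 4*y + 4 makes the ideal the whole ring: the system is inconsistent.

First compute the reduced Gröbner basis of I by Buchberger's algorithm.
f_1 = 2*x**2 + 3/2*y - 2, LT = x**2.
f_2 = -y**3 + 4*x**2 - 5*y**2 - 4, LT = y**3.
f_3 = -5/3*x*y**3 + 4/3*x**2*y - 12*x**2 - 2*x*y + x + 11, LT = x*y**3.

S(f_1,f_3): lcm = x**2*y**3. S = 4/5*x**3*y + 3/4*y**4 - 36/5*x**3 - 6/5*x**2*y - y**3 + 3/5*x**2 + 33/5*x.
  reduce S modulo (f_1, f_2, f_3):
  remainder -3/5*x*y**2 + 31/5*x*y + 112/5*y**2 - 3/5*x + 63/5*y + 3/5 ≠ 0; add h_4 = -3/5*x*y**2 + 31/5*x*y + 112/5*y**2 - 3/5*x + 63/5*y + 3/5 to the basis.

S(f_2,f_3): lcm = x*y**3. S = -4*x**3 + 4/5*x**2*y + 5*x*y**2 - 36/5*x**2 - 6/5*x*y + 23/5*x + 33/5.
  reduce S modulo (f_1, f_2, f_3, h_4):
  remainder 802/15*x*y + 2791/15*y**2 - 22/5*x + 556/5*y + 22/5 ≠ 0; add h_5 = 802/15*x*y + 2791/15*y**2 - 22/5*x + 556/5*y + 22/5 to the basis.

S(f_1,h_4): lcm = x**2*y**2. S = 31/3*x**2*y + 112/3*x*y**2 + 3/4*y**3 - x**2 + 21*x*y - y**2 + x.
  reduce S modulo (f_1, f_2, f_3, h_4, h_5):
  remainder -13766/401*y**2 - 1146/401*x - 42653/802*y + 1146/401 ≠ 0; add h_6 = -13766/401*y**2 - 1146/401*x - 42653/802*y + 1146/401 to the basis.

S(f_2,h_4): lcm = x*y**3. S = -4*x**3 + 46/3*x*y**2 + 112/3*y**3 - x*y + 21*y**2 + 4*x + y.
  reduce S modulo (f_1, f_2, f_3, h_4, h_5, h_6):
  remainder 72195/6883*x + 3087241/27532*y - 72195/6883 ≠ 0; add h_7 = 72195/6883*x + 3087241/27532*y - 72195/6883 to the basis.

S(f_2,h_5): lcm = x*y**3. S = -2791/802*y**4 - 4*x**3 + 2038/401*x*y**2 - 834/401*y**3 - 33/401*y**2 + 4*x.
  reduce S modulo (f_1, f_2, f_3, h_4, h_5, h_6, h_7):
  remainder -31397619/9650065*y ≠ 0; add h_8 = -31397619/9650065*y to the basis.

The other S-polynomials (S(f_1,f_2), S(f_3,h_4), S(f_1,h_5), S(f_3,h_5), S(h_4,h_5), S(f_1,h_6), S(f_2,h_6), S(f_3,h_6), S(h_4,h_6), S(h_5,h_6), S(f_1,h_7), S(f_2,h_7), S(f_3,h_7), S(h_4,h_7), S(h_5,h_7), S(h_6,h_7), S(f_1,h_8), S(f_2,h_8), S(f_3,h_8), S(h_4,h_8), S(h_5,h_8), S(h_6,h_8), S(h_7,h_8)) all reduce to 0 modulo the current basis, so we have a Gröbner basis.
Inter-reduce: drop elements whose leading term is divisible by another's, tail-reduce, and make monic.
Reduced Gröbner basis: {x - 1, y}.
Label its elements g_1 = x - 1, g_2 = y.

Reduce p = 12*x*y - 11*y**2 - 4*y + 4 modulo G:
  leading term x*y: subtract (12*y)·g_1 from 12*x*y - 11*y**2 - 4*y + 4 → -11*y**2 + 8*y + 4
  leading term y**2: subtract (-11*y)·g_2 from -11*y**2 + 8*y + 4 → 8*y + 4
  leading term y: subtract (8)·g_2 from 8*y + 4 → 4
  leading term 1: no divisor's leading term divides it; move 4 to the remainder.
  normal form = 4.
The normal form is nonzero, so p ∉ I. Since p minus its normal form lies in I, I + (p) = I + (r) where r = 4; decide whether this ideal is the whole ring.
Here r = 4 is a nonzero constant, hence a unit: 1 ∈ I + (p), the Gröbner basis of I + (p) is {1}, and the enlarged system has no common solution — adjoining p is inconsistent.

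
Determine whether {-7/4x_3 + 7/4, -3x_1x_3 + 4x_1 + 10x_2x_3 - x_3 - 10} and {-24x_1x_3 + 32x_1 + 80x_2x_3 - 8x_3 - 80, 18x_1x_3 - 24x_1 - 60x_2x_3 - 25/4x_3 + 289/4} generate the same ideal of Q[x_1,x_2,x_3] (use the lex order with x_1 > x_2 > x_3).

For a fixed monomial order, each ideal has a unique reduced Gröbner basis; comparing bases decides equality.
Buchberger on the first generating set:
f_1 = -7/4x_3 + 7/4, LT = x_3.
f_2 = -3x_1x_3 + 4x_1 + 10x_2x_3 - x_3 - 10, LT = x_1x_3.

S(f_1,f_2): lcm = x_1x_3. S = 1/3x_1 + 10/3x_2x_3 - 1/3x_3 - 10/3.
  reduce S modulo (f_1, f_2):
  remainder 1/3x_1 + 10/3x_2 - 11/3 ≠ 0; add g_3 = 1/3x_1 + 10/3x_2 - 11/3 to the basis.

The other S-polynomials (S(f_1,g_3), S(f_2,g_3)) all reduce to 0 modulo the current basis, so we have a Gröbner basis.
Inter-reduce: drop elements whose leading term is divisible by another's, tail-reduce, and make monic.
Reduced Gröbner basis: {x_1 + 10x_2 - 11, x_3 - 1}.

Buchberger on the second generating set:
h_1 = -24x_1x_3 + 32x_1 + 80x_2x_3 - 8x_3 - 80, LT = x_1x_3.
h_2 = 18x_1x_3 - 24x_1 - 60x_2x_3 - 25/4x_3 + 289/4, LT = x_1x_3.

S(h_1,h_2): lcm = x_1x_3. S = 49/72x_3 - 49/72.
  reduce S modulo (h_1, h_2):
  remainder 49/72x_3 - 49/72 ≠ 0; add k_3 = 49/72x_3 - 49/72 to the basis.

S(h_1,k_3): lcm = x_1x_3. S = -1/3x_1 - 10/3x_2x_3 + 1/3x_3 + 10/3.
  reduce S modulo (h_1, h_2, k_3):
  remainder -1/3x_1 - 10/3x_2 + 11/3 ≠ 0; add k_4 = -1/3x_1 - 10/3x_2 + 11/3 to the basis.

The other S-polynomials (S(h_2,k_3), S(h_1,k_4), S(h_2,k_4), S(k_3,k_4)) all reduce to 0 modulo the current basis, so we have a Gröbner basis.
Inter-reduce: drop elements whose leading term is divisible by another's, tail-reduce, and make monic.
Reduced Gröbner basis: {x_1 + 10x_2 - 11, x_3 - 1}.

Same reduced basis, so the two generating sets span the same ideal.

Yes, the ideals are equal.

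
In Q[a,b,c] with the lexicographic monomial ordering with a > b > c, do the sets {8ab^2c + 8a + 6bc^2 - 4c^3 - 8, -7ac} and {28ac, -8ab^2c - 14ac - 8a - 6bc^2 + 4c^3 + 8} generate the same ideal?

Yes, the ideals are equal.

Two ideals are equal iff their reduced Gröbner bases coincide (the reduced basis is unique for a fixed ordering).
Buchberger on the first generating set:
f_1 = 8ab^2c + 8a + 6bc^2 - 4c^3 - 8, LT = ab^2c.
f_2 = -7ac, LT = ac.

S(f_1,f_2): lcm = ab^2c. S = a + 3/4bc^2 - 1/2c^3 - 1.
  reduce S modulo (f_1, f_2):
  remainder a + 3/4bc^2 - 1/2c^3 - 1 ≠ 0; add g_3 = a + 3/4bc^2 - 1/2c^3 - 1 to the basis.

S(f_1,g_3): lcm = ab^2c. S = a - 3/4b^3c^3 + 1/2b^2c^4 + b^2c + 3/4bc^2 - 1/2c^3 - 1.
  reduce S modulo (f_1, f_2, g_3):
  remainder -3/4b^3c^3 + 1/2b^2c^4 + b^2c ≠ 0; add g_4 = -3/4b^3c^3 + 1/2b^2c^4 + b^2c to the basis.

S(f_2,g_3): lcm = ac. S = -3/4bc^3 + 1/2c^4 + c.
  reduce S modulo (f_1, f_2, g_3, g_4):
  remainder -3/4bc^3 + 1/2c^4 + c ≠ 0; add g_5 = -3/4bc^3 + 1/2c^4 + c to the basis.

The other S-polynomials (S(f_1,g_4), S(f_2,g_4), S(g_3,g_4), S(f_1,g_5), S(f_2,g_5), S(g_3,g_5), S(g_4,g_5)) all reduce to 0 modulo the current basis, so we have a Gröbner basis.
Inter-reduce: drop elements whose leading term is divisible by another's, tail-reduce, and make monic.
Reduced Gröbner basis: {a + 3/4bc^2 - 1/2c^3 - 1, bc^3 - 2/3c^4 - 4/3c}.

Buchberger on the second generating set:
h_1 = 28ac, LT = ac.
h_2 = -8ab^2c - 14ac - 8a - 6bc^2 + 4c^3 + 8, LT = ab^2c.

S(h_1,h_2): lcm = ab^2c. S = -7/4ac - a - 3/4bc^2 + 1/2c^3 + 1.
  reduce S modulo (h_1, h_2):
  remainder -a - 3/4bc^2 + 1/2c^3 + 1 ≠ 0; add k_3 = -a - 3/4bc^2 + 1/2c^3 + 1 to the basis.

S(h_1,k_3): lcm = ac. S = -3/4bc^3 + 1/2c^4 + c.
  reduce S modulo (h_1, h_2, k_3):
  remainder -3/4bc^3 + 1/2c^4 + c ≠ 0; add k_4 = -3/4bc^3 + 1/2c^4 + c to the basis.

The other S-polynomials (S(h_2,k_3), S(h_1,k_4), S(h_2,k_4), S(k_3,k_4)) all reduce to 0 modulo the current basis, so we have a Gröbner basis.
Inter-reduce: drop elements whose leading term is divisible by another's, tail-reduce, and make monic.
Reduced Gröbner basis: {a + 3/4bc^2 - 1/2c^3 - 1, bc^3 - 2/3c^4 - 4/3c}.

The two bases agree; hence the ideals are identical.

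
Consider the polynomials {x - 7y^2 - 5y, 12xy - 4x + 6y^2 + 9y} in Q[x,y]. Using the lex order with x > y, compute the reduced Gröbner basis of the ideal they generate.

This is the nonlinear analogue of row-reducing a linear system.

f_1 = x - 7y^2 - 5y, LT = x.
f_2 = 12xy - 4x + 6y^2 + 9y, LT = xy.

S(f_1,f_2): lcm = xy. S = 1/3x - 7y^3 - 11/2y^2 - 3/4y.
  leading term x: subtract (1/3)·f_1 from 1/3x - 7y^3 - 11/2y^2 - 3/4y → -7y^3 - 19/6y^2 + 11/12y
  leading term y^3: no divisor's leading term divides it; move -7y^3 to the remainder.
  leading term y^2: no divisor's leading term divides it; move -19/6y^2 to the remainder.
  leading term y: no divisor's leading term divides it; move 11/12y to the remainder.
  remainder -7y^3 - 19/6y^2 + 11/12y ≠ 0; add g_3 = -7y^3 - 19/6y^2 + 11/12y to the basis.

The other S-polynomials (S(f_1,g_3), S(f_2,g_3)) all reduce to 0 modulo the current basis, so we have a Gröbner basis.
Inter-reduce: drop elements whose leading term is divisible by another's, tail-reduce, and make monic.

G = {x - 7y^2 - 5y, y^3 + 19/42y^2 - 11/84y}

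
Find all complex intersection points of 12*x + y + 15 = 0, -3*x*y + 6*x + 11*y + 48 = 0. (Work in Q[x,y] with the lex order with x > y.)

Compute a lex Gröbner basis by Buchberger's algorithm.
f_1 = 12*x + y + 15, LT = x.
f_2 = -3*x*y + 6*x + 11*y + 48, LT = x*y.

S(f_1,f_2): lcm = x*y. S = 2*x + 1/12*y**2 + 59/12*y + 16.
  leading term x: subtract (1/6)·f_1 from 2*x + 1/12*y**2 + 59/12*y + 16 → 1/12*y**2 + 19/4*y + 27/2
  leading term y**2: no divisor's leading term divides it; move 1/12*y**2 to the remainder.
  leading term y: no divisor's leading term divides it; move 19/4*y to the remainder.
  leading term 1: no divisor's leading term divides it; move 27/2 to the remainder.
  remainder 1/12*y**2 + 19/4*y + 27/2 ≠ 0; add h_3 = 1/12*y**2 + 19/4*y + 27/2 to the basis.

S(f_1,h_3): leading monomials are coprime, so the S-polynomial reduces to 0 (Buchberger's first criterion).
S(f_2,h_3): lcm = x*y**2. S = -59*x*y - 162*x - 11/3*y**2 - 16*y.
  leading term x*y: subtract (-59/12*y)·f_1 from -59*x*y - 162*x - 11/3*y**2 - 16*y → -162*x + 5/4*y**2 + 231/4*y
  leading term x: subtract (-27/2)·f_1 from -162*x + 5/4*y**2 + 231/4*y → 5/4*y**2 + 285/4*y + 405/2
  leading term y**2: subtract (15)·h_3 from 5/4*y**2 + 285/4*y + 405/2 → 0
  remainder 0.

Every S-polynomial of the final basis reduces to 0, so we have a Gröbner basis.
Inter-reduce: drop elements whose leading term is divisible by another's, tail-reduce, and make monic.
Reduced Gröbner basis: {x + 1/12*y + 5/4, y**2 + 57*y + 162}.

The lex basis is triangular: the last element involves only y. Solving y**2 + 57*y + 162 = 0 gives y ∈ {-54, -3}; substituting each value into the earlier elements determines the remaining variables.
  y = -54: the earlier basis element becomes x - 13/4 = 0, giving x = 13/4 — point (13/4, -54).
  y = -3: the earlier basis element becomes x + 1 = 0, giving x = -1 — point (-1, -3).

{(13/4, -54), (-1, -3)}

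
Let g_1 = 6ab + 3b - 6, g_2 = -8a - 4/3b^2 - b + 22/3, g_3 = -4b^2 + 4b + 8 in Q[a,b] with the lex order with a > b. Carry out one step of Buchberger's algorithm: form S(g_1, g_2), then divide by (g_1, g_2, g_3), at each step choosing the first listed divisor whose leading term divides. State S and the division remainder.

S(g_1, g_2) = -1/6b^3 - 1/8b^2 + 17/12b - 1; remainder on division = 19/24b - 19/12.

lcm(LM(g_1), LM(g_2)) = ab.
S = (lcm/LT(g_1))·g_1 − (lcm/LT(g_2))·g_2 = -1/6b^3 - 1/8b^2 + 17/12b - 1.
Reduce S modulo (g_1, g_2, g_3) in that order:
  leading term b^3: subtract (1/24b)·g_3 from -1/6b^3 - 1/8b^2 + 17/12b - 1 → -7/24b^2 + 13/12b - 1
  leading term b^2: subtract (7/96)·g_3 from -7/24b^2 + 13/12b - 1 → 19/24b - 19/12
  leading term b: no divisor's leading term divides it; move 19/24b to the remainder.
  leading term 1: no divisor's leading term divides it; move -19/12 to the remainder.
The remainder 19/24b - 19/12 is nonzero, so it would be added as the next basis element.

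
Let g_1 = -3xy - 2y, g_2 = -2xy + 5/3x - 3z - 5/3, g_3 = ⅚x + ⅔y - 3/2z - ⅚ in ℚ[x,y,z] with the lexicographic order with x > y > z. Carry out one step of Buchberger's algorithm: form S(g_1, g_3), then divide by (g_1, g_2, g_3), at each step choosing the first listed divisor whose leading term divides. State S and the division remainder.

lcm(LM(g_1), LM(g_3)) = xy.
S = (lcm/LT(g_1))·g_1 − (lcm/LT(g_3))·g_3 = -⅘y² + 9/5yz + 5/3y.
Reduce S modulo (g_1, g_2, g_3) in that order:
  leading term y²: no divisor's leading term divides it; move -⅘y² to the remainder.
  leading term yz: no divisor's leading term divides it; move 9/5yz to the remainder.
  leading term y: no divisor's leading term divides it; move 5/3y to the remainder.
The remainder -⅘y² + 9/5yz + 5/3y is nonzero, so it would be added as the next basis element.
This is the inner loop of Buchberger's algorithm — each nonzero remainder becomes a new basis element.

S(g_1, g_3) = -⅘y² + 9/5yz + 5/3y; remainder on division = -⅘y² + 9/5yz + 5/3y.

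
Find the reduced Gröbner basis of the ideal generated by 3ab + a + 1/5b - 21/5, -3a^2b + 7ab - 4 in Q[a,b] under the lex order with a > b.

G = {a - 27/80b^2 + 179/40b - 411/80, b^3 - 349/27b^2 + 11b + 25/27}

f_1 = 3ab + a + 1/5b - 21/5, LT = ab.
f_2 = -3a^2b + 7ab - 4, LT = a^2b.

S(f_1,f_2): lcm = a^2b. S = 1/3a^2 + 12/5ab - 7/5a - 4/3.
  leading term a^2: no divisor's leading term divides it; move 1/3a^2 to the remainder.
  leading term ab: subtract (4/5)·f_1 from 12/5ab - 7/5a - 4/3 → -11/5a - 4/25b + 152/75
  leading term a: no divisor's leading term divides it; move -11/5a to the remainder.
  leading term b: no divisor's leading term divides it; move -4/25b to the remainder.
  leading term 1: no divisor's leading term divides it; move 152/75 to the remainder.
  remainder 1/3a^2 - 11/5a - 4/25b + 152/75 ≠ 0; add g_3 = 1/3a^2 - 11/5a - 4/25b + 152/75 to the basis.

S(f_1,g_3): lcm = a^2b. S = 1/3a^2 + 20/3ab - 7/5a + 12/25b^2 - 152/25b.
  leading term a^2: subtract (1)·g_3 from 1/3a^2 + 20/3ab - 7/5a + 12/25b^2 - 152/25b → 20/3ab + 4/5a + 12/25b^2 - 148/25b - 152/75
  leading term ab: subtract (20/9)·f_1 from 20/3ab + 4/5a + 12/25b^2 - 148/25b - 152/75 → -64/45a + 12/25b^2 - 1432/225b + 548/75
  leading term a: no divisor's leading term divides it; move -64/45a to the remainder.
  leading term b^2: no divisor's leading term divides it; move 12/25b^2 to the remainder.
  leading term b: no divisor's leading term divides it; move -1432/225b to the remainder.
  leading term 1: no divisor's leading term divides it; move 548/75 to the remainder.
  remainder -64/45a + 12/25b^2 - 1432/225b + 548/75 ≠ 0; add g_4 = -64/45a + 12/25b^2 - 1432/225b + 548/75 to the basis.

S(f_2,g_3): lcm = a^2b. S = 64/15ab + 12/25b^2 - 152/25b + 4/3.
  leading term ab: subtract (64/45)·f_1 from 64/15ab + 12/25b^2 - 152/25b + 4/3 → -64/45a + 12/25b^2 - 1432/225b + 548/75
  leading term a: subtract (1)·g_4 from -64/45a + 12/25b^2 - 1432/225b + 548/75 → 0
  remainder 0.

S(f_1,g_4): lcm = ab. S = 1/3a + 27/80b^3 - 179/40b^2 + 1249/240b - 7/5.
  leading term a: subtract (-15/64)·g_4 from 1/3a + 27/80b^3 - 179/40b^2 + 1249/240b - 7/5 → 27/80b^3 - 349/80b^2 + 297/80b + 5/16
  leading term b^3: no divisor's leading term divides it; move 27/80b^3 to the remainder.
  leading term b^2: no divisor's leading term divides it; move -349/80b^2 to the remainder.
  leading term b: no divisor's leading term divides it; move 297/80b to the remainder.
  leading term 1: no divisor's leading term divides it; move 5/16 to the remainder.
  remainder 27/80b^3 - 349/80b^2 + 297/80b + 5/16 ≠ 0; add g_5 = 27/80b^3 - 349/80b^2 + 297/80b + 5/16 to the basis.

S(f_2,g_4): lcm = a^2b. S = 27/80ab^3 - 179/40ab^2 + 673/240ab + 4/3.
  leading term ab^3: subtract (9/80b^2)·f_1 from 27/80ab^3 - 179/40ab^2 + 673/240ab + 4/3 → -367/80ab^2 + 673/240ab - 9/400b^3 + 189/400b^2 + 4/3
  leading term ab^2: subtract (-367/240b)·f_1 from -367/80ab^2 + 673/240ab - 9/400b^3 + 189/400b^2 + 4/3 → 13/3ab - 9/400b^3 + 467/600b^2 - 2569/400b + 4/3
  leading term ab: subtract (13/9)·f_1 from 13/3ab - 9/400b^3 + 467/600b^2 - 2569/400b + 4/3 → -13/9a - 9/400b^3 + 467/600b^2 - 24161/3600b + 37/5
  leading term a: subtract (65/64)·g_4 from -13/9a - 9/400b^3 + 467/600b^2 - 24161/3600b + 37/5 → -9/400b^3 + 349/1200b^2 - 99/400b - 1/48
  leading term b^3: subtract (-1/15)·g_5 from -9/400b^3 + 349/1200b^2 - 99/400b - 1/48 → 0
  remainder 0.

S(g_3,g_4): lcm = a^2. S = 27/80ab^2 - 179/40ab - 117/80a - 12/25b + 152/25.
  leading term ab^2: subtract (9/80b)·f_1 from 27/80ab^2 - 179/40ab - 117/80a - 12/25b + 152/25 → -367/80ab - 117/80a - 9/400b^2 - 3/400b + 152/25
  leading term ab: subtract (-367/240)·f_1 from -367/80ab - 117/80a - 9/400b^2 - 3/400b + 152/25 → 1/15a - 9/400b^2 + 179/600b - 137/400
  leading term a: subtract (-3/64)·g_4 from 1/15a - 9/400b^2 + 179/600b - 137/400 → 0
  remainder 0.

S(f_1,g_5): lcm = ab^3. S = 358/27ab^2 - 11ab - 25/27a + 1/15b^3 - 7/5b^2.
  leading term ab^2: subtract (358/81b)·f_1 from 358/27ab^2 - 11ab - 25/27a + 1/15b^3 - 7/5b^2 → -1249/81ab - 25/27a + 1/15b^3 - 185/81b^2 + 2506/135b
  leading term ab: subtract (-1249/243)·f_1 from -1249/81ab - 25/27a + 1/15b^3 - 185/81b^2 + 2506/135b → 1024/243a + 1/15b^3 - 185/81b^2 + 23803/1215b - 8743/405
  leading term a: subtract (-80/27)·g_4 from 1024/243a + 1/15b^3 - 185/81b^2 + 23803/1215b - 8743/405 → 1/15b^3 - 349/405b^2 + 11/15b + 5/81
  leading term b^3: subtract (16/81)·g_5 from 1/15b^3 - 349/405b^2 + 11/15b + 5/81 → 0
  remainder 0.

S(f_2,g_5): lcm = a^2b^3. S = 349/27a^2b^2 - 11a^2b - 25/27a^2 - 7/3ab^3 + 4/3b^2.
  leading term a^2b^2: subtract (349/81ab)·f_1 from 349/27a^2b^2 - 11a^2b - 25/27a^2 - 7/3ab^3 + 4/3b^2 → -1240/81a^2b - 25/27a^2 - 7/3ab^3 - 349/405ab^2 + 2443/135ab + 4/3b^2
  leading term a^2b: subtract (-1240/243a)·f_1 from -1240/81a^2b - 25/27a^2 - 7/3ab^3 - 349/405ab^2 + 2443/135ab + 4/3b^2 → 1015/243a^2 - 7/3ab^3 - 349/405ab^2 + 23227/1215ab - 1736/81a + 4/3b^2
  leading term a^2: subtract (1015/81)·g_3 from 1015/243a^2 - 7/3ab^3 - 349/405ab^2 + 23227/1215ab - 1736/81a + 4/3b^2 → -7/3ab^3 - 349/405ab^2 + 23227/1215ab + 497/81a + 4/3b^2 + 812/405b - 30856/1215
  leading term ab^3: subtract (-7/9b^2)·f_1 from -7/3ab^3 - 349/405ab^2 + 23227/1215ab + 497/81a + 4/3b^2 + 812/405b - 30856/1215 → -34/405ab^2 + 23227/1215ab + 497/81a + 7/45b^3 - 29/15b^2 + 812/405b - 30856/1215
  leading term ab^2: subtract (-34/1215b)·f_1 from -34/405ab^2 + 23227/1215ab + 497/81a + 7/45b^3 - 29/15b^2 + 812/405b - 30856/1215 → 23261/1215ab + 497/81a + 7/45b^3 - 11711/6075b^2 + 1274/675b - 30856/1215
  leading term ab: subtract (23261/3645)·f_1 from 23261/1215ab + 497/81a + 7/45b^3 - 11711/6075b^2 + 1274/675b - 30856/1215 → -896/3645a + 7/45b^3 - 11711/6075b^2 + 11137/18225b + 2849/2025
  leading term a: subtract (14/81)·g_4 from -896/3645a + 7/45b^3 - 11711/6075b^2 + 11137/18225b + 2849/2025 → 7/45b^3 - 2443/1215b^2 + 77/45b + 35/243
  leading term b^3: subtract (112/243)·g_5 from 7/45b^3 - 2443/1215b^2 + 77/45b + 35/243 → 0
  remainder 0.

S(g_3,g_5): leading monomials are coprime, so the S-polynomial reduces to 0 (Buchberger's first criterion).
S(g_4,g_5): leading monomials are coprime, so the S-polynomial reduces to 0 (Buchberger's first criterion).
Every S-polynomial of the final basis reduces to 0, so we have a Gröbner basis.
Inter-reduce: drop elements whose leading term is divisible by another's, tail-reduce, and make monic.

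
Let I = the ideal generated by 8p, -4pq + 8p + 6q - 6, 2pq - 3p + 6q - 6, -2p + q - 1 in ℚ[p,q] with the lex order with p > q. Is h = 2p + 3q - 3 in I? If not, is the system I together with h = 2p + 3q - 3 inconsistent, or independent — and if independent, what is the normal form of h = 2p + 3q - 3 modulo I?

2p + 3q - 3 lies in I (it reduces to 0).

First compute the reduced Gröbner basis of I by Buchberger's algorithm.
f_1 = 8p, LT = p.
f_2 = -4pq + 8p + 6q - 6, LT = pq.
f_3 = 2pq - 3p + 6q - 6, LT = pq.
f_4 = -2p + q - 1, LT = p.

S(f_1,f_2): lcm = pq. S = 2p + 3/2q - 3/2.
  reduce S modulo (f_1, f_2, f_3, f_4):
  remainder 3/2q - 3/2 ≠ 0; add k_5 = 3/2q - 3/2 to the basis.

The other S-polynomials (S(f_1,f_3), S(f_1,f_4), S(f_2,f_3), S(f_2,f_4), S(f_3,f_4), S(f_1,k_5), S(f_2,k_5), S(f_3,k_5), S(f_4,k_5)) all reduce to 0 modulo the current basis, so we have a Gröbner basis.
Inter-reduce: drop elements whose leading term is divisible by another's, tail-reduce, and make monic.
Reduced Gröbner basis: {p, q - 1}.
Label its elements g_1 = p, g_2 = q - 1.

Reduce h = 2p + 3q - 3 modulo G:
  leading term p: subtract (2)·g_1 from 2p + 3q - 3 → 3q - 3
  leading term q: subtract (3)·g_2 from 3q - 3 → 0
  normal form = 0.
Since the normal form is 0, h ∈ I.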